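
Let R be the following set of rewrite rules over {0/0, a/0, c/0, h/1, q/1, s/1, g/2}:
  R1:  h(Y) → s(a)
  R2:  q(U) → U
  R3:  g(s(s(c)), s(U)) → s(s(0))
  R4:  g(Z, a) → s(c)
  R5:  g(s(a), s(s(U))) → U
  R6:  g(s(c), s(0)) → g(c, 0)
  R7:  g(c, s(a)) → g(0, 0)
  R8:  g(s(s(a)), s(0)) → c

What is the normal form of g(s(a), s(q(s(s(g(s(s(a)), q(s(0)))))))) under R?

1. g(s(a), s(q(s(s(g(s(s(a)), q(s(0))))))))  →  g(s(a), s(s(s(g(s(s(a)), q(s(0)))))))   [R2 at 2.1]
2. g(s(a), s(s(s(g(s(s(a)), q(s(0)))))))  →  s(g(s(s(a)), q(s(0))))   [R5 at ε]
3. s(g(s(s(a)), q(s(0))))  →  s(g(s(s(a)), s(0)))   [R2 at 1.2]
4. s(g(s(s(a)), s(0)))  →  s(c)   [R8 at 1]

s(c)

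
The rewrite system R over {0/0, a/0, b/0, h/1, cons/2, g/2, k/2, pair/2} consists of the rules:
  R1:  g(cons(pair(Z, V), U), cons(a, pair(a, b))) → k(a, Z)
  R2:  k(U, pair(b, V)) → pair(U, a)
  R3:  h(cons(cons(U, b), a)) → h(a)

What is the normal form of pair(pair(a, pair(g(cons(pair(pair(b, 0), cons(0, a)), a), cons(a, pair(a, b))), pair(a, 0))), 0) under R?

pair(pair(a, pair(pair(a, a), pair(a, 0))), 0)

1. pair(pair(a, pair(g(cons(pair(pair(b, 0), cons(0, a)), a), cons(a, pair(a, b))), pair(a, 0))), 0)  →  pair(pair(a, pair(k(a, pair(b, 0)), pair(a, 0))), 0)   [R1 at 1.2.1]
2. pair(pair(a, pair(k(a, pair(b, 0)), pair(a, 0))), 0)  →  pair(pair(a, pair(pair(a, a), pair(a, 0))), 0)   [R2 at 1.2.1]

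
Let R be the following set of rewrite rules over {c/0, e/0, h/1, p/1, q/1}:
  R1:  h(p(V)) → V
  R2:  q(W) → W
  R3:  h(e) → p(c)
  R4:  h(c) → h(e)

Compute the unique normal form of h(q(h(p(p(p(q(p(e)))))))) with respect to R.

p(p(e))

1. h(q(h(p(p(p(q(p(e))))))))  →  h(h(p(p(p(q(p(e)))))))   [R2 at 1]
2. h(h(p(p(p(q(p(e)))))))  →  h(p(p(q(p(e)))))   [R1 at 1]
3. h(p(p(q(p(e)))))  →  p(q(p(e)))   [R1 at ε]
4. p(q(p(e)))  →  p(p(e))   [R2 at 1]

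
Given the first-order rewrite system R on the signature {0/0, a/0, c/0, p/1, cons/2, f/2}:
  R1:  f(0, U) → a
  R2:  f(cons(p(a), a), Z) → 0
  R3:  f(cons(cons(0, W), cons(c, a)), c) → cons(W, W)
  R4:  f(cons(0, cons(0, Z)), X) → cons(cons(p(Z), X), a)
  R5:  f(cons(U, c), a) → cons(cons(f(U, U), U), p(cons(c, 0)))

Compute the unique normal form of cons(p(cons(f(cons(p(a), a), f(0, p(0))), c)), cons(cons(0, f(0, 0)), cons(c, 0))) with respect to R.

cons(p(cons(0, c)), cons(cons(0, a), cons(c, 0)))

1. cons(p(cons(f(cons(p(a), a), f(0, p(0))), c)), cons(cons(0, f(0, 0)), cons(c, 0)))  →  cons(p(cons(0, c)), cons(cons(0, f(0, 0)), cons(c, 0)))   [R2 at 1.1.1]
2. cons(p(cons(0, c)), cons(cons(0, f(0, 0)), cons(c, 0)))  →  cons(p(cons(0, c)), cons(cons(0, a), cons(c, 0)))   [R1 at 2.1.2]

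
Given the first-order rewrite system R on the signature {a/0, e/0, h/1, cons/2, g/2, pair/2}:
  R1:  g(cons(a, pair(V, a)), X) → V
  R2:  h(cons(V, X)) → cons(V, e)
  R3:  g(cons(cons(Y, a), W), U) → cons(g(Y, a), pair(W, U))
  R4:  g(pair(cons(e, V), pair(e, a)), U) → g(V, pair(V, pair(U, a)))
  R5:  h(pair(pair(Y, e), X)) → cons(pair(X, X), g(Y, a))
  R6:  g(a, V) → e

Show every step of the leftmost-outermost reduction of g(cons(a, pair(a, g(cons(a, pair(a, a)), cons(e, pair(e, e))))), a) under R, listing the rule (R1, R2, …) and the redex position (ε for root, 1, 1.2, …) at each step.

a

1. g(cons(a, pair(a, g(cons(a, pair(a, a)), cons(e, pair(e, e))))), a)  →  g(cons(a, pair(a, a)), a)   [R1 at 1.2.2]
2. g(cons(a, pair(a, a)), a)  →  a   [R1 at ε]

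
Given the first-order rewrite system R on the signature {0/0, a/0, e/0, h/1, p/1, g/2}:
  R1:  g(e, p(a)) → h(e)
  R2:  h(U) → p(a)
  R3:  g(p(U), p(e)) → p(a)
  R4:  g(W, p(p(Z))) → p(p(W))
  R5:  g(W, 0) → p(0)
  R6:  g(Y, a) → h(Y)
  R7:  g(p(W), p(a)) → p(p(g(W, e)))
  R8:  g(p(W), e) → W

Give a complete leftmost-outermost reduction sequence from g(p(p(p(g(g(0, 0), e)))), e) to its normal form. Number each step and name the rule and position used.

p(p(0))

1. g(p(p(p(g(g(0, 0), e)))), e)  →  p(p(g(g(0, 0), e)))   [R8 at ε]
2. p(p(g(g(0, 0), e)))  →  p(p(g(p(0), e)))   [R5 at 1.1.1]
3. p(p(g(p(0), e)))  →  p(p(0))   [R8 at 1.1]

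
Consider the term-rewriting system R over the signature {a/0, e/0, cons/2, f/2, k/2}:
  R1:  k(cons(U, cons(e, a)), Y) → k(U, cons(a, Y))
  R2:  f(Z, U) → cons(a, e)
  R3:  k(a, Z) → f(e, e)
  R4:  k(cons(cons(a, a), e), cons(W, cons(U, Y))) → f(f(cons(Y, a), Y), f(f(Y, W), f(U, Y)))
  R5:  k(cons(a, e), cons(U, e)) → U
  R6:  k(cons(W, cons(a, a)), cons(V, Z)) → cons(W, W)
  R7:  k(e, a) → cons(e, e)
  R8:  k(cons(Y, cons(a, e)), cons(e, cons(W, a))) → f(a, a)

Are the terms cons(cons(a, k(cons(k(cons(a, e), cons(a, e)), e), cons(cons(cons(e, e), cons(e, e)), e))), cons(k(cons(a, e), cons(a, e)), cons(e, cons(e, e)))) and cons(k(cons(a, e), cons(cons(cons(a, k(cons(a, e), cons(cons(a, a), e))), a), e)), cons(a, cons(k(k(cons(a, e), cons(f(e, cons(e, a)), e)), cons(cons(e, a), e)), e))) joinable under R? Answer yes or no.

no — NF(t₁) = cons(cons(a, cons(cons(e, e), cons(e, e))), cons(a, cons(e, cons(e, e)))), NF(t₂) = cons(cons(cons(a, cons(a, a)), a), cons(a, cons(cons(e, a), e)))

Reduce t₁ = cons(cons(a, k(cons(k(cons(a, e), cons(a, e)), e), cons(cons(cons(e, e), cons(e, e)), e))), cons(k(cons(a, e), cons(a, e)), cons(e, cons(e, e)))):
1. cons(cons(a, k(cons(k(cons(a, e), cons(a, e)), e), cons(cons(cons(e, e), cons(e, e)), e))), cons(k(cons(a, e), cons(a, e)), cons(e, cons(e, e))))  →  cons(cons(a, k(cons(a, e), cons(cons(cons(e, e), cons(e, e)), e))), cons(k(cons(a, e), cons(a, e)), cons(e, cons(e, e))))   [R5 at 1.2.1.1]
2. cons(cons(a, k(cons(a, e), cons(cons(cons(e, e), cons(e, e)), e))), cons(k(cons(a, e), cons(a, e)), cons(e, cons(e, e))))  →  cons(cons(a, cons(cons(e, e), cons(e, e))), cons(k(cons(a, e), cons(a, e)), cons(e, cons(e, e))))   [R5 at 1.2]
3. cons(cons(a, cons(cons(e, e), cons(e, e))), cons(k(cons(a, e), cons(a, e)), cons(e, cons(e, e))))  →  cons(cons(a, cons(cons(e, e), cons(e, e))), cons(a, cons(e, cons(e, e))))   [R5 at 2.1]

Reduce t₂ = cons(k(cons(a, e), cons(cons(cons(a, k(cons(a, e), cons(cons(a, a), e))), a), e)), cons(a, cons(k(k(cons(a, e), cons(f(e, cons(e, a)), e)), cons(cons(e, a), e)), e))):
1. cons(k(cons(a, e), cons(cons(cons(a, k(cons(a, e), cons(cons(a, a), e))), a), e)), cons(a, cons(k(k(cons(a, e), cons(f(e, cons(e, a)), e)), cons(cons(e, a), e)), e)))  →  cons(cons(cons(a, k(cons(a, e), cons(cons(a, a), e))), a), cons(a, cons(k(k(cons(a, e), cons(f(e, cons(e, a)), e)), cons(cons(e, a), e)), e)))   [R5 at 1]
2. cons(cons(cons(a, k(cons(a, e), cons(cons(a, a), e))), a), cons(a, cons(k(k(cons(a, e), cons(f(e, cons(e, a)), e)), cons(cons(e, a), e)), e)))  →  cons(cons(cons(a, cons(a, a)), a), cons(a, cons(k(k(cons(a, e), cons(f(e, cons(e, a)), e)), cons(cons(e, a), e)), e)))   [R5 at 1.1.2]
3. cons(cons(cons(a, cons(a, a)), a), cons(a, cons(k(k(cons(a, e), cons(f(e, cons(e, a)), e)), cons(cons(e, a), e)), e)))  →  cons(cons(cons(a, cons(a, a)), a), cons(a, cons(k(f(e, cons(e, a)), cons(cons(e, a), e)), e)))   [R5 at 2.2.1.1]
4. cons(cons(cons(a, cons(a, a)), a), cons(a, cons(k(f(e, cons(e, a)), cons(cons(e, a), e)), e)))  →  cons(cons(cons(a, cons(a, a)), a), cons(a, cons(k(cons(a, e), cons(cons(e, a), e)), e)))   [R2 at 2.2.1.1]
5. cons(cons(cons(a, cons(a, a)), a), cons(a, cons(k(cons(a, e), cons(cons(e, a), e)), e)))  →  cons(cons(cons(a, cons(a, a)), a), cons(a, cons(cons(e, a), e)))   [R5 at 2.2.1]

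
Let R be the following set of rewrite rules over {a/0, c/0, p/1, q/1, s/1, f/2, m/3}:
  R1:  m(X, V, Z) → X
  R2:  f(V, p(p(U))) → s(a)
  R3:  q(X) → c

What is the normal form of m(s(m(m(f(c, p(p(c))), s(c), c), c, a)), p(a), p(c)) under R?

s(s(a))

1. m(s(m(m(f(c, p(p(c))), s(c), c), c, a)), p(a), p(c))  →  s(m(m(f(c, p(p(c))), s(c), c), c, a))   [R1 at ε]
2. s(m(m(f(c, p(p(c))), s(c), c), c, a))  →  s(m(f(c, p(p(c))), s(c), c))   [R1 at 1]
3. s(m(f(c, p(p(c))), s(c), c))  →  s(f(c, p(p(c))))   [R1 at 1]
4. s(f(c, p(p(c))))  →  s(s(a))   [R2 at 1]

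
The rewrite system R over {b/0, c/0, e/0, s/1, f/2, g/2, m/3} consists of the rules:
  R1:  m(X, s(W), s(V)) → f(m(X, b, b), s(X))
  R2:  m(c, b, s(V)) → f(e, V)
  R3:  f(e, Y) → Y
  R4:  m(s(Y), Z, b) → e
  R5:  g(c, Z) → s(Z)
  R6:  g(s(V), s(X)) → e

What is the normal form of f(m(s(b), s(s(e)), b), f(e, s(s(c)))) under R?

s(s(c))

1. f(m(s(b), s(s(e)), b), f(e, s(s(c))))  →  f(e, f(e, s(s(c))))   [R4 at 1]
2. f(e, f(e, s(s(c))))  →  f(e, s(s(c)))   [R3 at ε]
3. f(e, s(s(c)))  →  s(s(c))   [R3 at ε]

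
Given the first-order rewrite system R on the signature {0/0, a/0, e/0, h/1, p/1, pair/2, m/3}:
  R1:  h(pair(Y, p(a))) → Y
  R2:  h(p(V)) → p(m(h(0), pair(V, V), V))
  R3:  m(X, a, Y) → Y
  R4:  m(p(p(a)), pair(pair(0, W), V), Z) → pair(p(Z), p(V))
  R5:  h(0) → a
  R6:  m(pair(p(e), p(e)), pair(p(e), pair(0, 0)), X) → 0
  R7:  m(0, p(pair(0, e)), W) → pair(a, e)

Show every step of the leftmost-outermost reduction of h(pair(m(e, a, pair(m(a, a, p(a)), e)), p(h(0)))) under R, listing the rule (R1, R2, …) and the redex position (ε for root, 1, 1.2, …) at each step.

1. h(pair(m(e, a, pair(m(a, a, p(a)), e)), p(h(0))))  →  h(pair(pair(m(a, a, p(a)), e), p(h(0))))   [R3 at 1.1]
2. h(pair(pair(m(a, a, p(a)), e), p(h(0))))  →  h(pair(pair(p(a), e), p(h(0))))   [R3 at 1.1.1]
3. h(pair(pair(p(a), e), p(h(0))))  →  h(pair(pair(p(a), e), p(a)))   [R5 at 1.2.1]
4. h(pair(pair(p(a), e), p(a)))  →  pair(p(a), e)   [R1 at ε]

pair(p(a), e)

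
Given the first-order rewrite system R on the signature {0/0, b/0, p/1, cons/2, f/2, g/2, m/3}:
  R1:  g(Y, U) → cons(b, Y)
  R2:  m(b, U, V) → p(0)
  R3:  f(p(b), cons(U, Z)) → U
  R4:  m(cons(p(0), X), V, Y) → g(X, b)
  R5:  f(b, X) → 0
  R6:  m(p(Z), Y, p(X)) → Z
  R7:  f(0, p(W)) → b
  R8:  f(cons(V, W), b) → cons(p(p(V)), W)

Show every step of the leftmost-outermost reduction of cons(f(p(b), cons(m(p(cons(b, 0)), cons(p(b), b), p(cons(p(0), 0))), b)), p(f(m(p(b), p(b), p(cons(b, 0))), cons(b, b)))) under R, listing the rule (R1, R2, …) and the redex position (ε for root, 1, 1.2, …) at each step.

cons(cons(b, 0), p(0))

1. cons(f(p(b), cons(m(p(cons(b, 0)), cons(p(b), b), p(cons(p(0), 0))), b)), p(f(m(p(b), p(b), p(cons(b, 0))), cons(b, b))))  →  cons(m(p(cons(b, 0)), cons(p(b), b), p(cons(p(0), 0))), p(f(m(p(b), p(b), p(cons(b, 0))), cons(b, b))))   [R3 at 1]
2. cons(m(p(cons(b, 0)), cons(p(b), b), p(cons(p(0), 0))), p(f(m(p(b), p(b), p(cons(b, 0))), cons(b, b))))  →  cons(cons(b, 0), p(f(m(p(b), p(b), p(cons(b, 0))), cons(b, b))))   [R6 at 1]
3. cons(cons(b, 0), p(f(m(p(b), p(b), p(cons(b, 0))), cons(b, b))))  →  cons(cons(b, 0), p(f(b, cons(b, b))))   [R6 at 2.1.1]
4. cons(cons(b, 0), p(f(b, cons(b, b))))  →  cons(cons(b, 0), p(0))   [R5 at 2.1]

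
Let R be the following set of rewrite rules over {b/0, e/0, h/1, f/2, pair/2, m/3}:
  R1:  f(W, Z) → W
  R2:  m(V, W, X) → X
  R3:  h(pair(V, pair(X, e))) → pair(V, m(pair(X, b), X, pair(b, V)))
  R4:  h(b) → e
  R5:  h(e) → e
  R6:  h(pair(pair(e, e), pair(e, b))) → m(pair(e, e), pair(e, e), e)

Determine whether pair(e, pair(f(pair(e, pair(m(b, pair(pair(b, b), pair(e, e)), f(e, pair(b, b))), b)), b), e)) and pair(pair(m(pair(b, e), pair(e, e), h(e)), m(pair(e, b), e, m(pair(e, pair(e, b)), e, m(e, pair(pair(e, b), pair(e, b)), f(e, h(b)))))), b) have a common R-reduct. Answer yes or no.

no — NF(t₁) = pair(e, pair(pair(e, pair(e, b)), e)), NF(t₂) = pair(pair(e, e), b)

Reduce t₁ = pair(e, pair(f(pair(e, pair(m(b, pair(pair(b, b), pair(e, e)), f(e, pair(b, b))), b)), b), e)):
1. pair(e, pair(f(pair(e, pair(m(b, pair(pair(b, b), pair(e, e)), f(e, pair(b, b))), b)), b), e))  →  pair(e, pair(pair(e, pair(m(b, pair(pair(b, b), pair(e, e)), f(e, pair(b, b))), b)), e))   [R1 at 2.1]
2. pair(e, pair(pair(e, pair(m(b, pair(pair(b, b), pair(e, e)), f(e, pair(b, b))), b)), e))  →  pair(e, pair(pair(e, pair(f(e, pair(b, b)), b)), e))   [R2 at 2.1.2.1]
3. pair(e, pair(pair(e, pair(f(e, pair(b, b)), b)), e))  →  pair(e, pair(pair(e, pair(e, b)), e))   [R1 at 2.1.2.1]

Reduce t₂ = pair(pair(m(pair(b, e), pair(e, e), h(e)), m(pair(e, b), e, m(pair(e, pair(e, b)), e, m(e, pair(pair(e, b), pair(e, b)), f(e, h(b)))))), b):
1. pair(pair(m(pair(b, e), pair(e, e), h(e)), m(pair(e, b), e, m(pair(e, pair(e, b)), e, m(e, pair(pair(e, b), pair(e, b)), f(e, h(b)))))), b)  →  pair(pair(h(e), m(pair(e, b), e, m(pair(e, pair(e, b)), e, m(e, pair(pair(e, b), pair(e, b)), f(e, h(b)))))), b)   [R2 at 1.1]
2. pair(pair(h(e), m(pair(e, b), e, m(pair(e, pair(e, b)), e, m(e, pair(pair(e, b), pair(e, b)), f(e, h(b)))))), b)  →  pair(pair(e, m(pair(e, b), e, m(pair(e, pair(e, b)), e, m(e, pair(pair(e, b), pair(e, b)), f(e, h(b)))))), b)   [R5 at 1.1]
3. pair(pair(e, m(pair(e, b), e, m(pair(e, pair(e, b)), e, m(e, pair(pair(e, b), pair(e, b)), f(e, h(b)))))), b)  →  pair(pair(e, m(pair(e, pair(e, b)), e, m(e, pair(pair(e, b), pair(e, b)), f(e, h(b))))), b)   [R2 at 1.2]
4. pair(pair(e, m(pair(e, pair(e, b)), e, m(e, pair(pair(e, b), pair(e, b)), f(e, h(b))))), b)  →  pair(pair(e, m(e, pair(pair(e, b), pair(e, b)), f(e, h(b)))), b)   [R2 at 1.2]
5. pair(pair(e, m(e, pair(pair(e, b), pair(e, b)), f(e, h(b)))), b)  →  pair(pair(e, f(e, h(b))), b)   [R2 at 1.2]
6. pair(pair(e, f(e, h(b))), b)  →  pair(pair(e, e), b)   [R1 at 1.2]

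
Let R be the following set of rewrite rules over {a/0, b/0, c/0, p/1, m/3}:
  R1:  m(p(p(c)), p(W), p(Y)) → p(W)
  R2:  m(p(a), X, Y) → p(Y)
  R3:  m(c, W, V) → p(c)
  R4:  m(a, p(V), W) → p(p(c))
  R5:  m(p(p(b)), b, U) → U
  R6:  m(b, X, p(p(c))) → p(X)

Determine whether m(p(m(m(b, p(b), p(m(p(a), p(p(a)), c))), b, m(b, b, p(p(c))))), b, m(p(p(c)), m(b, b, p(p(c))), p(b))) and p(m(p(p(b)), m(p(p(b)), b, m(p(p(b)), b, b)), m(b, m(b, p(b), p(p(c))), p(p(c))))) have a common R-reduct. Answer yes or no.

no — NF(t₁) = p(b), NF(t₂) = p(p(p(p(b))))

Reduce t₁ = m(p(m(m(b, p(b), p(m(p(a), p(p(a)), c))), b, m(b, b, p(p(c))))), b, m(p(p(c)), m(b, b, p(p(c))), p(b))):
1. m(p(m(m(b, p(b), p(m(p(a), p(p(a)), c))), b, m(b, b, p(p(c))))), b, m(p(p(c)), m(b, b, p(p(c))), p(b)))  →  m(p(m(m(b, p(b), p(p(c))), b, m(b, b, p(p(c))))), b, m(p(p(c)), m(b, b, p(p(c))), p(b)))   [R2 at 1.1.1.3.1]
2. m(p(m(m(b, p(b), p(p(c))), b, m(b, b, p(p(c))))), b, m(p(p(c)), m(b, b, p(p(c))), p(b)))  →  m(p(m(p(p(b)), b, m(b, b, p(p(c))))), b, m(p(p(c)), m(b, b, p(p(c))), p(b)))   [R6 at 1.1.1]
3. m(p(m(p(p(b)), b, m(b, b, p(p(c))))), b, m(p(p(c)), m(b, b, p(p(c))), p(b)))  →  m(p(m(b, b, p(p(c)))), b, m(p(p(c)), m(b, b, p(p(c))), p(b)))   [R5 at 1.1]
4. m(p(m(b, b, p(p(c)))), b, m(p(p(c)), m(b, b, p(p(c))), p(b)))  →  m(p(p(b)), b, m(p(p(c)), m(b, b, p(p(c))), p(b)))   [R6 at 1.1]
5. m(p(p(b)), b, m(p(p(c)), m(b, b, p(p(c))), p(b)))  →  m(p(p(c)), m(b, b, p(p(c))), p(b))   [R5 at ε]
6. m(p(p(c)), m(b, b, p(p(c))), p(b))  →  m(p(p(c)), p(b), p(b))   [R6 at 2]
7. m(p(p(c)), p(b), p(b))  →  p(b)   [R1 at ε]

Reduce t₂ = p(m(p(p(b)), m(p(p(b)), b, m(p(p(b)), b, b)), m(b, m(b, p(b), p(p(c))), p(p(c))))):
1. p(m(p(p(b)), m(p(p(b)), b, m(p(p(b)), b, b)), m(b, m(b, p(b), p(p(c))), p(p(c)))))  →  p(m(p(p(b)), m(p(p(b)), b, b), m(b, m(b, p(b), p(p(c))), p(p(c)))))   [R5 at 1.2]
2. p(m(p(p(b)), m(p(p(b)), b, b), m(b, m(b, p(b), p(p(c))), p(p(c)))))  →  p(m(p(p(b)), b, m(b, m(b, p(b), p(p(c))), p(p(c)))))   [R5 at 1.2]
3. p(m(p(p(b)), b, m(b, m(b, p(b), p(p(c))), p(p(c)))))  →  p(m(b, m(b, p(b), p(p(c))), p(p(c))))   [R5 at 1]
4. p(m(b, m(b, p(b), p(p(c))), p(p(c))))  →  p(p(m(b, p(b), p(p(c)))))   [R6 at 1]
5. p(p(m(b, p(b), p(p(c)))))  →  p(p(p(p(b))))   [R6 at 1.1]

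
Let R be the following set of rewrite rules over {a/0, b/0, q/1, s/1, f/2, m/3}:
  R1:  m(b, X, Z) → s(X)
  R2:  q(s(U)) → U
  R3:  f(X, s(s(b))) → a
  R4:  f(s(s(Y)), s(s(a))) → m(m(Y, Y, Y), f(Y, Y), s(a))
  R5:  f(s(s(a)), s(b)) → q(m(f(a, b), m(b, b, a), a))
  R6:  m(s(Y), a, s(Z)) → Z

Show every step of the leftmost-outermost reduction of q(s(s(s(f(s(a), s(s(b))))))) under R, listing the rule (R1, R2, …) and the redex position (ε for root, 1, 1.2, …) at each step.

1. q(s(s(s(f(s(a), s(s(b)))))))  →  s(s(f(s(a), s(s(b)))))   [R2 at ε]
2. s(s(f(s(a), s(s(b)))))  →  s(s(a))   [R3 at 1.1]

s(s(a))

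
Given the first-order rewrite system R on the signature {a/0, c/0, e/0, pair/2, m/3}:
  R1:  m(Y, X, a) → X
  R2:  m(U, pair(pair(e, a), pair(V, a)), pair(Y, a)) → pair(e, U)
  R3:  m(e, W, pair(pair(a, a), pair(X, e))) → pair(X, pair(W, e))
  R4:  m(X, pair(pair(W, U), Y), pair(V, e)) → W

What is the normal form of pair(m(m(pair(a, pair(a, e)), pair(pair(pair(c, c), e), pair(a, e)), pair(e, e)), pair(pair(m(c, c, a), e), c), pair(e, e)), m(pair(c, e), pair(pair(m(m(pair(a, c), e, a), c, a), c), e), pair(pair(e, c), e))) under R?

pair(c, c)

1. pair(m(m(pair(a, pair(a, e)), pair(pair(pair(c, c), e), pair(a, e)), pair(e, e)), pair(pair(m(c, c, a), e), c), pair(e, e)), m(pair(c, e), pair(pair(m(m(pair(a, c), e, a), c, a), c), e), pair(pair(e, c), e)))  →  pair(m(c, c, a), m(pair(c, e), pair(pair(m(m(pair(a, c), e, a), c, a), c), e), pair(pair(e, c), e)))   [R4 at 1]
2. pair(m(c, c, a), m(pair(c, e), pair(pair(m(m(pair(a, c), e, a), c, a), c), e), pair(pair(e, c), e)))  →  pair(c, m(pair(c, e), pair(pair(m(m(pair(a, c), e, a), c, a), c), e), pair(pair(e, c), e)))   [R1 at 1]
3. pair(c, m(pair(c, e), pair(pair(m(m(pair(a, c), e, a), c, a), c), e), pair(pair(e, c), e)))  →  pair(c, m(m(pair(a, c), e, a), c, a))   [R4 at 2]
4. pair(c, m(m(pair(a, c), e, a), c, a))  →  pair(c, c)   [R1 at 2]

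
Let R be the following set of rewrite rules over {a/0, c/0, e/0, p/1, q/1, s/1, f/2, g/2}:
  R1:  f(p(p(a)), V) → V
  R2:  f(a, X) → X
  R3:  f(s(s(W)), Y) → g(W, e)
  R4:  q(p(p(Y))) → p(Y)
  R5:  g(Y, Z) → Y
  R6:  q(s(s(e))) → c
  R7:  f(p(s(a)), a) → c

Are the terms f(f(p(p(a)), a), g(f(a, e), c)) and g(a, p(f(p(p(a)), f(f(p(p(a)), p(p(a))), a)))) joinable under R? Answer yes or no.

Reduce t₁ = f(f(p(p(a)), a), g(f(a, e), c)):
1. f(f(p(p(a)), a), g(f(a, e), c))  →  f(a, g(f(a, e), c))   [R1 at 1]
2. f(a, g(f(a, e), c))  →  g(f(a, e), c)   [R2 at ε]
3. g(f(a, e), c)  →  f(a, e)   [R5 at ε]
4. f(a, e)  →  e   [R2 at ε]

Reduce t₂ = g(a, p(f(p(p(a)), f(f(p(p(a)), p(p(a))), a)))):
1. g(a, p(f(p(p(a)), f(f(p(p(a)), p(p(a))), a))))  →  a   [R5 at ε]

no — NF(t₁) = e, NF(t₂) = a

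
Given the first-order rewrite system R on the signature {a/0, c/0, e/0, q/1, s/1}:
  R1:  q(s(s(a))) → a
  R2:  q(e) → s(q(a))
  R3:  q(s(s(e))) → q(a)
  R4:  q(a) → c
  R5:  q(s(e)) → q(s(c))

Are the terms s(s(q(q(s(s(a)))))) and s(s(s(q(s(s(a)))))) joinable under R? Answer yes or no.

Reduce t₁ = s(s(q(q(s(s(a)))))):
1. s(s(q(q(s(s(a))))))  →  s(s(q(a)))   [R1 at 1.1.1]
2. s(s(q(a)))  →  s(s(c))   [R4 at 1.1]

Reduce t₂ = s(s(s(q(s(s(a)))))):
1. s(s(s(q(s(s(a))))))  →  s(s(s(a)))   [R1 at 1.1.1]

no — NF(t₁) = s(s(c)), NF(t₂) = s(s(s(a)))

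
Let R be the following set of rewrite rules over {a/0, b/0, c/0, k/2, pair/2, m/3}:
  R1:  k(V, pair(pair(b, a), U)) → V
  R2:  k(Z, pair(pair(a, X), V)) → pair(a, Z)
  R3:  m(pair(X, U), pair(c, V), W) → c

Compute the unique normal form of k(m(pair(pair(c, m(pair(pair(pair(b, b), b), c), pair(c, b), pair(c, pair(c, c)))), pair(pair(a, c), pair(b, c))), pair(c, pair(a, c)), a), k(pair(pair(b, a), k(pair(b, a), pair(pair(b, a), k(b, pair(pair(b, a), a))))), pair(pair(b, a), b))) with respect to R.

c

1. k(m(pair(pair(c, m(pair(pair(pair(b, b), b), c), pair(c, b), pair(c, pair(c, c)))), pair(pair(a, c), pair(b, c))), pair(c, pair(a, c)), a), k(pair(pair(b, a), k(pair(b, a), pair(pair(b, a), k(b, pair(pair(b, a), a))))), pair(pair(b, a), b)))  →  k(c, k(pair(pair(b, a), k(pair(b, a), pair(pair(b, a), k(b, pair(pair(b, a), a))))), pair(pair(b, a), b)))   [R3 at 1]
2. k(c, k(pair(pair(b, a), k(pair(b, a), pair(pair(b, a), k(b, pair(pair(b, a), a))))), pair(pair(b, a), b)))  →  k(c, pair(pair(b, a), k(pair(b, a), pair(pair(b, a), k(b, pair(pair(b, a), a))))))   [R1 at 2]
3. k(c, pair(pair(b, a), k(pair(b, a), pair(pair(b, a), k(b, pair(pair(b, a), a))))))  →  c   [R1 at ε]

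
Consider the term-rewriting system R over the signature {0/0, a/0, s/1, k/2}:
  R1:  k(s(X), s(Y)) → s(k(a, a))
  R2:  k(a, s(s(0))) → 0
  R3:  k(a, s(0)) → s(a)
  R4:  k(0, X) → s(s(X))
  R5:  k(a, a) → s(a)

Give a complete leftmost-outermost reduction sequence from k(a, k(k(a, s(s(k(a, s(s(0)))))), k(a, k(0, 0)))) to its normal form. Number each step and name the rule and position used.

1. k(a, k(k(a, s(s(k(a, s(s(0)))))), k(a, k(0, 0))))  →  k(a, k(k(a, s(s(0))), k(a, k(0, 0))))   [R2 at 2.1.2.1.1]
2. k(a, k(k(a, s(s(0))), k(a, k(0, 0))))  →  k(a, k(0, k(a, k(0, 0))))   [R2 at 2.1]
3. k(a, k(0, k(a, k(0, 0))))  →  k(a, s(s(k(a, k(0, 0)))))   [R4 at 2]
4. k(a, s(s(k(a, k(0, 0)))))  →  k(a, s(s(k(a, s(s(0))))))   [R4 at 2.1.1.2]
5. k(a, s(s(k(a, s(s(0))))))  →  k(a, s(s(0)))   [R2 at 2.1.1]
6. k(a, s(s(0)))  →  0   [R2 at ε]

0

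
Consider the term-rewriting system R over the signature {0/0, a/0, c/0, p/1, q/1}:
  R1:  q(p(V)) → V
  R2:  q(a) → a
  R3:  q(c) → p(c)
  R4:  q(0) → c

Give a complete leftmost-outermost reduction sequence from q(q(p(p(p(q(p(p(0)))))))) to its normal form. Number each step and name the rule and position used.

p(p(0))

1. q(q(p(p(p(q(p(p(0))))))))  →  q(p(p(q(p(p(0))))))   [R1 at 1]
2. q(p(p(q(p(p(0))))))  →  p(q(p(p(0))))   [R1 at ε]
3. p(q(p(p(0))))  →  p(p(0))   [R1 at 1]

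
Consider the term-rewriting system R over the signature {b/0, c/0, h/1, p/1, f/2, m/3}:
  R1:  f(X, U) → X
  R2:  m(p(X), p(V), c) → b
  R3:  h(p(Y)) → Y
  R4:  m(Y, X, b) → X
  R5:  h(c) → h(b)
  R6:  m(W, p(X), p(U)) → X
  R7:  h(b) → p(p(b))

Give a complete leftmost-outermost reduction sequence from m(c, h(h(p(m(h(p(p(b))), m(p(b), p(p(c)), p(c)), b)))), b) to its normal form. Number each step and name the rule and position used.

1. m(c, h(h(p(m(h(p(p(b))), m(p(b), p(p(c)), p(c)), b)))), b)  →  h(h(p(m(h(p(p(b))), m(p(b), p(p(c)), p(c)), b))))   [R4 at ε]
2. h(h(p(m(h(p(p(b))), m(p(b), p(p(c)), p(c)), b))))  →  h(m(h(p(p(b))), m(p(b), p(p(c)), p(c)), b))   [R3 at 1]
3. h(m(h(p(p(b))), m(p(b), p(p(c)), p(c)), b))  →  h(m(p(b), p(p(c)), p(c)))   [R4 at 1]
4. h(m(p(b), p(p(c)), p(c)))  →  h(p(c))   [R6 at 1]
5. h(p(c))  →  c   [R3 at ε]

c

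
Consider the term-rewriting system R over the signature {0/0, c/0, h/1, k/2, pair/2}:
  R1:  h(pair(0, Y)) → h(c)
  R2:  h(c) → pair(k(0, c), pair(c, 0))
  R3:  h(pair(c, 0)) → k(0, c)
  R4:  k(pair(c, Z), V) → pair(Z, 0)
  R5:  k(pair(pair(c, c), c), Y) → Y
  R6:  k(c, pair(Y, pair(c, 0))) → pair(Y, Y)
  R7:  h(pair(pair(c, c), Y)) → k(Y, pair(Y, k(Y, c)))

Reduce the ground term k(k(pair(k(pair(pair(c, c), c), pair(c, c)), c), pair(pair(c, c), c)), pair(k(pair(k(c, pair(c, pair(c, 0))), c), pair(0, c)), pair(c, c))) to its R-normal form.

1. k(k(pair(k(pair(pair(c, c), c), pair(c, c)), c), pair(pair(c, c), c)), pair(k(pair(k(c, pair(c, pair(c, 0))), c), pair(0, c)), pair(c, c)))  →  k(k(pair(pair(c, c), c), pair(pair(c, c), c)), pair(k(pair(k(c, pair(c, pair(c, 0))), c), pair(0, c)), pair(c, c)))   [R5 at 1.1.1]
2. k(k(pair(pair(c, c), c), pair(pair(c, c), c)), pair(k(pair(k(c, pair(c, pair(c, 0))), c), pair(0, c)), pair(c, c)))  →  k(pair(pair(c, c), c), pair(k(pair(k(c, pair(c, pair(c, 0))), c), pair(0, c)), pair(c, c)))   [R5 at 1]
3. k(pair(pair(c, c), c), pair(k(pair(k(c, pair(c, pair(c, 0))), c), pair(0, c)), pair(c, c)))  →  pair(k(pair(k(c, pair(c, pair(c, 0))), c), pair(0, c)), pair(c, c))   [R5 at ε]
4. pair(k(pair(k(c, pair(c, pair(c, 0))), c), pair(0, c)), pair(c, c))  →  pair(k(pair(pair(c, c), c), pair(0, c)), pair(c, c))   [R6 at 1.1.1]
5. pair(k(pair(pair(c, c), c), pair(0, c)), pair(c, c))  →  pair(pair(0, c), pair(c, c))   [R5 at 1]

pair(pair(0, c), pair(c, c))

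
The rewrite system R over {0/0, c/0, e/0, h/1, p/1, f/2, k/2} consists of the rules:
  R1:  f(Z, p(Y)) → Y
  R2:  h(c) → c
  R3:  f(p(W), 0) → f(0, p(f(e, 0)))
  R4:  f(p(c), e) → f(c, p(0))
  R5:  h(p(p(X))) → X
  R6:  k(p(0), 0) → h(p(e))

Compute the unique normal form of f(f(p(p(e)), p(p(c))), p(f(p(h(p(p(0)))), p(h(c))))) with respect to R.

c

1. f(f(p(p(e)), p(p(c))), p(f(p(h(p(p(0)))), p(h(c)))))  →  f(p(h(p(p(0)))), p(h(c)))   [R1 at ε]
2. f(p(h(p(p(0)))), p(h(c)))  →  h(c)   [R1 at ε]
3. h(c)  →  c   [R2 at ε]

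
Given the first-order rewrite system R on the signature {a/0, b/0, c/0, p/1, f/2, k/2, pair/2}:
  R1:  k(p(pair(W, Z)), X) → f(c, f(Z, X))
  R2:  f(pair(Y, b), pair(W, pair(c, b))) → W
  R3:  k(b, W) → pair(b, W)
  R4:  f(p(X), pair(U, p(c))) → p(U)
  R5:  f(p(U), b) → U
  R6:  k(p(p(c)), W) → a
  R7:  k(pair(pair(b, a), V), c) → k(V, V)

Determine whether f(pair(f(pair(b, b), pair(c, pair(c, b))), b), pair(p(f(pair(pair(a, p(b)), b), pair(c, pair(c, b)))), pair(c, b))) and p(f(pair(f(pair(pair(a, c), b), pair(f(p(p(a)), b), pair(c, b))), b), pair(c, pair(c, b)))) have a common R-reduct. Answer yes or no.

yes — NF(t₁) = p(c), NF(t₂) = p(c)

Reduce t₁ = f(pair(f(pair(b, b), pair(c, pair(c, b))), b), pair(p(f(pair(pair(a, p(b)), b), pair(c, pair(c, b)))), pair(c, b))):
1. f(pair(f(pair(b, b), pair(c, pair(c, b))), b), pair(p(f(pair(pair(a, p(b)), b), pair(c, pair(c, b)))), pair(c, b)))  →  p(f(pair(pair(a, p(b)), b), pair(c, pair(c, b))))   [R2 at ε]
2. p(f(pair(pair(a, p(b)), b), pair(c, pair(c, b))))  →  p(c)   [R2 at 1]

Reduce t₂ = p(f(pair(f(pair(pair(a, c), b), pair(f(p(p(a)), b), pair(c, b))), b), pair(c, pair(c, b)))):
1. p(f(pair(f(pair(pair(a, c), b), pair(f(p(p(a)), b), pair(c, b))), b), pair(c, pair(c, b))))  →  p(c)   [R2 at 1]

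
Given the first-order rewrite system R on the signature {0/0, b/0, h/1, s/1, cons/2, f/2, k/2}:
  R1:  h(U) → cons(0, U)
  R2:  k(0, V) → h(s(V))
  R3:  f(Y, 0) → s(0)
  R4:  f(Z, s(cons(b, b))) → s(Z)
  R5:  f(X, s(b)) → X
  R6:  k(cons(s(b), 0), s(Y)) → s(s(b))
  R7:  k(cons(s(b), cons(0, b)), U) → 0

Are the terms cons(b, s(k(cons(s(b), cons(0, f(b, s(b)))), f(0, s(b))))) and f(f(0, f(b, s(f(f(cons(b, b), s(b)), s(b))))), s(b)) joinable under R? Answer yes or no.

no — NF(t₁) = cons(b, s(0)), NF(t₂) = 0

Reduce t₁ = cons(b, s(k(cons(s(b), cons(0, f(b, s(b)))), f(0, s(b))))):
1. cons(b, s(k(cons(s(b), cons(0, f(b, s(b)))), f(0, s(b)))))  →  cons(b, s(k(cons(s(b), cons(0, b)), f(0, s(b)))))   [R5 at 2.1.1.2.2]
2. cons(b, s(k(cons(s(b), cons(0, b)), f(0, s(b)))))  →  cons(b, s(0))   [R7 at 2.1]

Reduce t₂ = f(f(0, f(b, s(f(f(cons(b, b), s(b)), s(b))))), s(b)):
1. f(f(0, f(b, s(f(f(cons(b, b), s(b)), s(b))))), s(b))  →  f(0, f(b, s(f(f(cons(b, b), s(b)), s(b)))))   [R5 at ε]
2. f(0, f(b, s(f(f(cons(b, b), s(b)), s(b)))))  →  f(0, f(b, s(f(cons(b, b), s(b)))))   [R5 at 2.2.1]
3. f(0, f(b, s(f(cons(b, b), s(b)))))  →  f(0, f(b, s(cons(b, b))))   [R5 at 2.2.1]
4. f(0, f(b, s(cons(b, b))))  →  f(0, s(b))   [R4 at 2]
5. f(0, s(b))  →  0   [R5 at ε]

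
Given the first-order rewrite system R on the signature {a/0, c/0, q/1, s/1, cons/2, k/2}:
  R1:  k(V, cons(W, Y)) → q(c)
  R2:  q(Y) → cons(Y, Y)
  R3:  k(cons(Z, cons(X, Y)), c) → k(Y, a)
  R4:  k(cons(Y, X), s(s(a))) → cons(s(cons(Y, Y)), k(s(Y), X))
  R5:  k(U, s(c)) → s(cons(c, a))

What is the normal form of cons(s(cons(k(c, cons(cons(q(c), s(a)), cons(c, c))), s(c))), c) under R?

cons(s(cons(cons(c, c), s(c))), c)

1. cons(s(cons(k(c, cons(cons(q(c), s(a)), cons(c, c))), s(c))), c)  →  cons(s(cons(q(c), s(c))), c)   [R1 at 1.1.1]
2. cons(s(cons(q(c), s(c))), c)  →  cons(s(cons(cons(c, c), s(c))), c)   [R2 at 1.1.1]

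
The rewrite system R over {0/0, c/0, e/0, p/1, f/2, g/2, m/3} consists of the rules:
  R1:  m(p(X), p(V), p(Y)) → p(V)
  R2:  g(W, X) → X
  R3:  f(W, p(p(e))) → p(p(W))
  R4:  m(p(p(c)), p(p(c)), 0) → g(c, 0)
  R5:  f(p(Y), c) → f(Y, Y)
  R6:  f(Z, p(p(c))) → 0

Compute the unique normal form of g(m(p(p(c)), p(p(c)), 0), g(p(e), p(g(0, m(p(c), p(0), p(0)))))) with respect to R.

p(p(0))

1. g(m(p(p(c)), p(p(c)), 0), g(p(e), p(g(0, m(p(c), p(0), p(0))))))  →  g(p(e), p(g(0, m(p(c), p(0), p(0)))))   [R2 at ε]
2. g(p(e), p(g(0, m(p(c), p(0), p(0)))))  →  p(g(0, m(p(c), p(0), p(0))))   [R2 at ε]
3. p(g(0, m(p(c), p(0), p(0))))  →  p(m(p(c), p(0), p(0)))   [R2 at 1]
4. p(m(p(c), p(0), p(0)))  →  p(p(0))   [R1 at 1]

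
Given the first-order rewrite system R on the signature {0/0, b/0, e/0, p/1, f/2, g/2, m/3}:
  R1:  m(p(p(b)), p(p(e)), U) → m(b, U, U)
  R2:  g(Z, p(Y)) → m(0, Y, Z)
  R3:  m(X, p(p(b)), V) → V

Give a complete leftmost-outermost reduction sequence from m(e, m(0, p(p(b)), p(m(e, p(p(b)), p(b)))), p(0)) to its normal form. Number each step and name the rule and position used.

p(0)

1. m(e, m(0, p(p(b)), p(m(e, p(p(b)), p(b)))), p(0))  →  m(e, p(m(e, p(p(b)), p(b))), p(0))   [R3 at 2]
2. m(e, p(m(e, p(p(b)), p(b))), p(0))  →  m(e, p(p(b)), p(0))   [R3 at 2.1]
3. m(e, p(p(b)), p(0))  →  p(0)   [R3 at ε]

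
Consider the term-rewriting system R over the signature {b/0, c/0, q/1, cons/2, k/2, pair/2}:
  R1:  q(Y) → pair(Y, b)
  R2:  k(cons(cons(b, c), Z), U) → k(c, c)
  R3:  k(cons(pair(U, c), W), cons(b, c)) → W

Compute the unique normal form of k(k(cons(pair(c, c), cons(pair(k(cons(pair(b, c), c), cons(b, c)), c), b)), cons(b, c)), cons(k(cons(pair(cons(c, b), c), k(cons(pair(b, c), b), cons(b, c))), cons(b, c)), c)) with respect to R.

b

1. k(k(cons(pair(c, c), cons(pair(k(cons(pair(b, c), c), cons(b, c)), c), b)), cons(b, c)), cons(k(cons(pair(cons(c, b), c), k(cons(pair(b, c), b), cons(b, c))), cons(b, c)), c))  →  k(cons(pair(k(cons(pair(b, c), c), cons(b, c)), c), b), cons(k(cons(pair(cons(c, b), c), k(cons(pair(b, c), b), cons(b, c))), cons(b, c)), c))   [R3 at 1]
2. k(cons(pair(k(cons(pair(b, c), c), cons(b, c)), c), b), cons(k(cons(pair(cons(c, b), c), k(cons(pair(b, c), b), cons(b, c))), cons(b, c)), c))  →  k(cons(pair(c, c), b), cons(k(cons(pair(cons(c, b), c), k(cons(pair(b, c), b), cons(b, c))), cons(b, c)), c))   [R3 at 1.1.1]
3. k(cons(pair(c, c), b), cons(k(cons(pair(cons(c, b), c), k(cons(pair(b, c), b), cons(b, c))), cons(b, c)), c))  →  k(cons(pair(c, c), b), cons(k(cons(pair(b, c), b), cons(b, c)), c))   [R3 at 2.1]
4. k(cons(pair(c, c), b), cons(k(cons(pair(b, c), b), cons(b, c)), c))  →  k(cons(pair(c, c), b), cons(b, c))   [R3 at 2.1]
5. k(cons(pair(c, c), b), cons(b, c))  →  b   [R3 at ε]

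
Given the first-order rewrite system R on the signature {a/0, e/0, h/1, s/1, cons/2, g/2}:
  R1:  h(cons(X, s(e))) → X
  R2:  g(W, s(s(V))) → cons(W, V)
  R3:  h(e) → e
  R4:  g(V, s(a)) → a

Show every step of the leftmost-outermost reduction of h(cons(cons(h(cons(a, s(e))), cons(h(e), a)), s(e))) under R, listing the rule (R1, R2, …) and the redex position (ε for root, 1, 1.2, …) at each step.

cons(a, cons(e, a))

1. h(cons(cons(h(cons(a, s(e))), cons(h(e), a)), s(e)))  →  cons(h(cons(a, s(e))), cons(h(e), a))   [R1 at ε]
2. cons(h(cons(a, s(e))), cons(h(e), a))  →  cons(a, cons(h(e), a))   [R1 at 1]
3. cons(a, cons(h(e), a))  →  cons(a, cons(e, a))   [R3 at 2.1]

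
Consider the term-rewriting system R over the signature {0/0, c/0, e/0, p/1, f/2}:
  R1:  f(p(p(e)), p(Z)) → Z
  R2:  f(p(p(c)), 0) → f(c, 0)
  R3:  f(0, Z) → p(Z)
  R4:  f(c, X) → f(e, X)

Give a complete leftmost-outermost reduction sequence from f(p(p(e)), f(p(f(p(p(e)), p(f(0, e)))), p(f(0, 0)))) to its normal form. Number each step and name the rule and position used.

0

1. f(p(p(e)), f(p(f(p(p(e)), p(f(0, e)))), p(f(0, 0))))  →  f(p(p(e)), f(p(f(0, e)), p(f(0, 0))))   [R1 at 2.1.1]
2. f(p(p(e)), f(p(f(0, e)), p(f(0, 0))))  →  f(p(p(e)), f(p(p(e)), p(f(0, 0))))   [R3 at 2.1.1]
3. f(p(p(e)), f(p(p(e)), p(f(0, 0))))  →  f(p(p(e)), f(0, 0))   [R1 at 2]
4. f(p(p(e)), f(0, 0))  →  f(p(p(e)), p(0))   [R3 at 2]
5. f(p(p(e)), p(0))  →  0   [R1 at ε]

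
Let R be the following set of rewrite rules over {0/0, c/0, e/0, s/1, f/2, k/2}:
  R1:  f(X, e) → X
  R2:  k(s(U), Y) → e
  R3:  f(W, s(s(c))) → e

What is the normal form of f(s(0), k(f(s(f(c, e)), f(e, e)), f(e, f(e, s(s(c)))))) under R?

1. f(s(0), k(f(s(f(c, e)), f(e, e)), f(e, f(e, s(s(c))))))  →  f(s(0), k(f(s(c), f(e, e)), f(e, f(e, s(s(c))))))   [R1 at 2.1.1.1]
2. f(s(0), k(f(s(c), f(e, e)), f(e, f(e, s(s(c))))))  →  f(s(0), k(f(s(c), e), f(e, f(e, s(s(c))))))   [R1 at 2.1.2]
3. f(s(0), k(f(s(c), e), f(e, f(e, s(s(c))))))  →  f(s(0), k(s(c), f(e, f(e, s(s(c))))))   [R1 at 2.1]
4. f(s(0), k(s(c), f(e, f(e, s(s(c))))))  →  f(s(0), e)   [R2 at 2]
5. f(s(0), e)  →  s(0)   [R1 at ε]

s(0)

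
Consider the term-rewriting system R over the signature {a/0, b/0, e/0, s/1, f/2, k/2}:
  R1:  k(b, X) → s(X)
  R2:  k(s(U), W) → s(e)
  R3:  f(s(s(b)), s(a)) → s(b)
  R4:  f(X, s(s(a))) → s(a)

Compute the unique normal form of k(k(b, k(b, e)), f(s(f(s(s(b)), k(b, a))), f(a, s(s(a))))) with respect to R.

1. k(k(b, k(b, e)), f(s(f(s(s(b)), k(b, a))), f(a, s(s(a)))))  →  k(s(k(b, e)), f(s(f(s(s(b)), k(b, a))), f(a, s(s(a)))))   [R1 at 1]
2. k(s(k(b, e)), f(s(f(s(s(b)), k(b, a))), f(a, s(s(a)))))  →  s(e)   [R2 at ε]

s(e)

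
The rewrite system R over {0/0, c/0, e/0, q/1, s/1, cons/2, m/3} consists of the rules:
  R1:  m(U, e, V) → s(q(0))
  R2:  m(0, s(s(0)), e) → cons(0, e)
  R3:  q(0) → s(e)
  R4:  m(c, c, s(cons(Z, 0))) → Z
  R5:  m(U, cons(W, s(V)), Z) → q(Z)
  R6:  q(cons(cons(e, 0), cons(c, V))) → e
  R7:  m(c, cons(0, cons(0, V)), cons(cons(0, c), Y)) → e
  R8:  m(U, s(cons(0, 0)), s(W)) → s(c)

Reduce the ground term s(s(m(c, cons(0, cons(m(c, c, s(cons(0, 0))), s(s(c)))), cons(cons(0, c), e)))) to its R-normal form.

s(s(e))

1. s(s(m(c, cons(0, cons(m(c, c, s(cons(0, 0))), s(s(c)))), cons(cons(0, c), e))))  →  s(s(m(c, cons(0, cons(0, s(s(c)))), cons(cons(0, c), e))))   [R4 at 1.1.2.2.1]
2. s(s(m(c, cons(0, cons(0, s(s(c)))), cons(cons(0, c), e))))  →  s(s(e))   [R7 at 1.1]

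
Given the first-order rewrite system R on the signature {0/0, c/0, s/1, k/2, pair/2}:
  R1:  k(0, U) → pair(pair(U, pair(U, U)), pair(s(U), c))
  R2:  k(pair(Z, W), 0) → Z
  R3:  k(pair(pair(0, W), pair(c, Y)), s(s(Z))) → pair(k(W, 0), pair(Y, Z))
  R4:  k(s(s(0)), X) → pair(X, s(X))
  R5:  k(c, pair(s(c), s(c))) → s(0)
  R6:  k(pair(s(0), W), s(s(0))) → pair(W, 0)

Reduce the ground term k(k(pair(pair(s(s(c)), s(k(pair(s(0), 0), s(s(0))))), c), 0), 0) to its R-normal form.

s(s(c))

1. k(k(pair(pair(s(s(c)), s(k(pair(s(0), 0), s(s(0))))), c), 0), 0)  →  k(pair(s(s(c)), s(k(pair(s(0), 0), s(s(0))))), 0)   [R2 at 1]
2. k(pair(s(s(c)), s(k(pair(s(0), 0), s(s(0))))), 0)  →  s(s(c))   [R2 at ε]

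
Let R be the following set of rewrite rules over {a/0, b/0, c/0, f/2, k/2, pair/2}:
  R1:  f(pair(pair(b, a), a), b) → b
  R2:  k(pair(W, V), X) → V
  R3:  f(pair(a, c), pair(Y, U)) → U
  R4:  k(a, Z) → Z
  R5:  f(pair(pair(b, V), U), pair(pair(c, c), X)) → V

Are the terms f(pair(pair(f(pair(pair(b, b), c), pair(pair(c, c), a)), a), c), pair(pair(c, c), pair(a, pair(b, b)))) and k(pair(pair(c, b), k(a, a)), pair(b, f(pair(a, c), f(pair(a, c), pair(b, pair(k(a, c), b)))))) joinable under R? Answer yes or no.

yes — NF(t₁) = a, NF(t₂) = a

Reduce t₁ = f(pair(pair(f(pair(pair(b, b), c), pair(pair(c, c), a)), a), c), pair(pair(c, c), pair(a, pair(b, b)))):
1. f(pair(pair(f(pair(pair(b, b), c), pair(pair(c, c), a)), a), c), pair(pair(c, c), pair(a, pair(b, b))))  →  f(pair(pair(b, a), c), pair(pair(c, c), pair(a, pair(b, b))))   [R5 at 1.1.1]
2. f(pair(pair(b, a), c), pair(pair(c, c), pair(a, pair(b, b))))  →  a   [R5 at ε]

Reduce t₂ = k(pair(pair(c, b), k(a, a)), pair(b, f(pair(a, c), f(pair(a, c), pair(b, pair(k(a, c), b)))))):
1. k(pair(pair(c, b), k(a, a)), pair(b, f(pair(a, c), f(pair(a, c), pair(b, pair(k(a, c), b))))))  →  k(a, a)   [R2 at ε]
2. k(a, a)  →  a   [R4 at ε]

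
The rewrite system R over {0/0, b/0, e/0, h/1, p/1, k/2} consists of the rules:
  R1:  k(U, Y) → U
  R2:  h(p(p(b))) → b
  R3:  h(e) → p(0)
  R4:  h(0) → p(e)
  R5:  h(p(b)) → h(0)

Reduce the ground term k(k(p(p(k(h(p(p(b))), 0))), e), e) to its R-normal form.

p(p(b))

1. k(k(p(p(k(h(p(p(b))), 0))), e), e)  →  k(p(p(k(h(p(p(b))), 0))), e)   [R1 at ε]
2. k(p(p(k(h(p(p(b))), 0))), e)  →  p(p(k(h(p(p(b))), 0)))   [R1 at ε]
3. p(p(k(h(p(p(b))), 0)))  →  p(p(h(p(p(b)))))   [R1 at 1.1]
4. p(p(h(p(p(b)))))  →  p(p(b))   [R2 at 1.1]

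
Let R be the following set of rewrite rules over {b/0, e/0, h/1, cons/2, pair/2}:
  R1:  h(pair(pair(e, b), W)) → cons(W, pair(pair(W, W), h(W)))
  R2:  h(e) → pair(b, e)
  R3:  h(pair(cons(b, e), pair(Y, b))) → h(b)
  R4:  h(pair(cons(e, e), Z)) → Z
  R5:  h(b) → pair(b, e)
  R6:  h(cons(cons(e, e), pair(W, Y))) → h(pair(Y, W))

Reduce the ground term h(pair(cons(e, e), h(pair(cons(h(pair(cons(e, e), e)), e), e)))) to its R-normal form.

e

1. h(pair(cons(e, e), h(pair(cons(h(pair(cons(e, e), e)), e), e))))  →  h(pair(cons(h(pair(cons(e, e), e)), e), e))   [R4 at ε]
2. h(pair(cons(h(pair(cons(e, e), e)), e), e))  →  h(pair(cons(e, e), e))   [R4 at 1.1.1]
3. h(pair(cons(e, e), e))  →  e   [R4 at ε]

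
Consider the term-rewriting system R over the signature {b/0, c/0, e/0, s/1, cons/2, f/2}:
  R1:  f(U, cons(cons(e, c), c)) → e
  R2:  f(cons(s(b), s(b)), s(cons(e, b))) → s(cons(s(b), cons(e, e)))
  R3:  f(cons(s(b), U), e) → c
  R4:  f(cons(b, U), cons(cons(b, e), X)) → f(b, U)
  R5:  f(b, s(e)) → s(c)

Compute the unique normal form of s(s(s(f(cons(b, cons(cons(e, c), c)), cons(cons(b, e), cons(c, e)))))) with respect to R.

1. s(s(s(f(cons(b, cons(cons(e, c), c)), cons(cons(b, e), cons(c, e))))))  →  s(s(s(f(b, cons(cons(e, c), c)))))   [R4 at 1.1.1]
2. s(s(s(f(b, cons(cons(e, c), c)))))  →  s(s(s(e)))   [R1 at 1.1.1]

s(s(s(e)))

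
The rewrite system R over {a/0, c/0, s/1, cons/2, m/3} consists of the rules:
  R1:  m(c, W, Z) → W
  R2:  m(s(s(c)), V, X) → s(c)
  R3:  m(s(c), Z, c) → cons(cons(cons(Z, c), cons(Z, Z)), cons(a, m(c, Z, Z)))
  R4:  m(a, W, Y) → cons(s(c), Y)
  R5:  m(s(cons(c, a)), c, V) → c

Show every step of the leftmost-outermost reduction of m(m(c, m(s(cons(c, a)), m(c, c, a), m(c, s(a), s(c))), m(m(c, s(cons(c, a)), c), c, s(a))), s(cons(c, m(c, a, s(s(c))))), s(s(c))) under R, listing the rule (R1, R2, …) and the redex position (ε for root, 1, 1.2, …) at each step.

1. m(m(c, m(s(cons(c, a)), m(c, c, a), m(c, s(a), s(c))), m(m(c, s(cons(c, a)), c), c, s(a))), s(cons(c, m(c, a, s(s(c))))), s(s(c)))  →  m(m(s(cons(c, a)), m(c, c, a), m(c, s(a), s(c))), s(cons(c, m(c, a, s(s(c))))), s(s(c)))   [R1 at 1]
2. m(m(s(cons(c, a)), m(c, c, a), m(c, s(a), s(c))), s(cons(c, m(c, a, s(s(c))))), s(s(c)))  →  m(m(s(cons(c, a)), c, m(c, s(a), s(c))), s(cons(c, m(c, a, s(s(c))))), s(s(c)))   [R1 at 1.2]
3. m(m(s(cons(c, a)), c, m(c, s(a), s(c))), s(cons(c, m(c, a, s(s(c))))), s(s(c)))  →  m(c, s(cons(c, m(c, a, s(s(c))))), s(s(c)))   [R5 at 1]
4. m(c, s(cons(c, m(c, a, s(s(c))))), s(s(c)))  →  s(cons(c, m(c, a, s(s(c)))))   [R1 at ε]
5. s(cons(c, m(c, a, s(s(c)))))  →  s(cons(c, a))   [R1 at 1.2]

s(cons(c, a))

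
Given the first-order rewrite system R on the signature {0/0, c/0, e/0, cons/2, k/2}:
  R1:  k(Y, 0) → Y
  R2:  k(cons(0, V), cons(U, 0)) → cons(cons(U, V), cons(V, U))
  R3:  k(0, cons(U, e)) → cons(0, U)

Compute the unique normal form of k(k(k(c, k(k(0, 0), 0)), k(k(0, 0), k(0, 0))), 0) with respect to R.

c

1. k(k(k(c, k(k(0, 0), 0)), k(k(0, 0), k(0, 0))), 0)  →  k(k(c, k(k(0, 0), 0)), k(k(0, 0), k(0, 0)))   [R1 at ε]
2. k(k(c, k(k(0, 0), 0)), k(k(0, 0), k(0, 0)))  →  k(k(c, k(0, 0)), k(k(0, 0), k(0, 0)))   [R1 at 1.2]
3. k(k(c, k(0, 0)), k(k(0, 0), k(0, 0)))  →  k(k(c, 0), k(k(0, 0), k(0, 0)))   [R1 at 1.2]
4. k(k(c, 0), k(k(0, 0), k(0, 0)))  →  k(c, k(k(0, 0), k(0, 0)))   [R1 at 1]
5. k(c, k(k(0, 0), k(0, 0)))  →  k(c, k(0, k(0, 0)))   [R1 at 2.1]
6. k(c, k(0, k(0, 0)))  →  k(c, k(0, 0))   [R1 at 2.2]
7. k(c, k(0, 0))  →  k(c, 0)   [R1 at 2]
8. k(c, 0)  →  c   [R1 at ε]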